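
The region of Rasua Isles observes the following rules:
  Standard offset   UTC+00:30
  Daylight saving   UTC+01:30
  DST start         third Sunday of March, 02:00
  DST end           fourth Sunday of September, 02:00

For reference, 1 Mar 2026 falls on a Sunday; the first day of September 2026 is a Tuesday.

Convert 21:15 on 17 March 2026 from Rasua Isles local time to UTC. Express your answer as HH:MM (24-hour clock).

19:45

1 March 2026 is a Sunday, so the first Sunday is March 1 and the third is March 15.
1 September 2026 is a Tuesday, so the first Sunday is September 6 and the fourth is September 27.
Daylight saving runs 15 March – 27 September; 17 March 2026 is inside that window, so Rasua Isles is at UTC+01:30.
21:15 local − 1h30m = 19:45 UTC.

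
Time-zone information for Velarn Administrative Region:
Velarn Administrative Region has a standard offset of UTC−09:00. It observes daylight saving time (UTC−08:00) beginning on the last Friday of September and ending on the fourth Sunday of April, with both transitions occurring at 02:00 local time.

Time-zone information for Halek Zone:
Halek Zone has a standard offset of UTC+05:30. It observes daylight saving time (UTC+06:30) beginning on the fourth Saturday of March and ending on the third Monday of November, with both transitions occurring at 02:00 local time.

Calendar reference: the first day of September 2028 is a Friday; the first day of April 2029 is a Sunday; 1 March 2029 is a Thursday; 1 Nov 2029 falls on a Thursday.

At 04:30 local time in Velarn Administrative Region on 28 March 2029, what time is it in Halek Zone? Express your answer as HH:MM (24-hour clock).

1 September 2028 is a Friday, so Fridays fall on 1, 8, 15, 22, 29; the last is September 29.
1 April 2029 is a Sunday, so the first Sunday is April 1 and the fourth is April 22.
28 March 2029 falls between 29 September 2028 and 22 April 2029, so daylight saving is in effect and Velarn Administrative Region is at UTC−08:00.
04:30 Velarn Administrative Region + 8h = 12:30 UTC.
1 March 2029 is a Thursday, so the first Saturday is March 3 and the fourth is March 24.
1 November 2029 is a Thursday, so the first Monday is November 5 and the third is November 19.
At the standard offset (UTC+05:30), 12:30 UTC + 5h30m = 18:00 Halek Zone standard time.
The standard-time date in Halek Zone, 28 March 2029, lies within the daylight-saving period (24 March – 19 November), so Halek Zone is on daylight time, UTC+06:30.
12:30 UTC + 6h30m = 19:00 Halek Zone.

19:00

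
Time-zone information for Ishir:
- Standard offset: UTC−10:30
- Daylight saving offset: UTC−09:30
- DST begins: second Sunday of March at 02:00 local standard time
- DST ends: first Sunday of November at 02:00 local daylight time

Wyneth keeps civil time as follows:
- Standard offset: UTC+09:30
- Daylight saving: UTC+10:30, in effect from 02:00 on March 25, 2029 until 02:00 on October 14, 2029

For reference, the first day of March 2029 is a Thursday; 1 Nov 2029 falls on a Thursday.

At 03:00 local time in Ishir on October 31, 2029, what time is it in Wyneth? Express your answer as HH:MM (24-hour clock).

22:00

1 March 2029 is a Thursday, so the first Sunday is March 4 and the second is March 11.
1 November 2029 is a Thursday, so the first Sunday is November 4.
October 31, 2029 falls between 11 March and 4 November, so daylight saving is in effect and Ishir is at UTC−09:30.
03:00 Ishir + 9h30m = 12:30 UTC.
At the standard offset (UTC+09:30), 12:30 UTC + 9h30m = 22:00 Wyneth standard time.
Daylight saving runs 25 March – 14 October; the standard-time date in Wyneth, October 31, 2029, is outside that window, so Wyneth is on standard time at UTC+09:30.
12:30 UTC + 9h30m = 22:00 Wyneth.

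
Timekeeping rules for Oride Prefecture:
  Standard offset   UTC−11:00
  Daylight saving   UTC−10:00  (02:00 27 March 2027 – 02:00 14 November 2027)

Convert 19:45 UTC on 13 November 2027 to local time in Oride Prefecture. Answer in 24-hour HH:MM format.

09:45

At the standard offset (UTC−11:00), 19:45 UTC − 11h = 08:45 Oride Prefecture standard time.
Daylight saving runs 27 March – 14 November; the standard-time date in Oride Prefecture, 13 November 2027, is inside that window, so Oride Prefecture is at UTC−10:00.
19:45 UTC − 10h = 09:45 local.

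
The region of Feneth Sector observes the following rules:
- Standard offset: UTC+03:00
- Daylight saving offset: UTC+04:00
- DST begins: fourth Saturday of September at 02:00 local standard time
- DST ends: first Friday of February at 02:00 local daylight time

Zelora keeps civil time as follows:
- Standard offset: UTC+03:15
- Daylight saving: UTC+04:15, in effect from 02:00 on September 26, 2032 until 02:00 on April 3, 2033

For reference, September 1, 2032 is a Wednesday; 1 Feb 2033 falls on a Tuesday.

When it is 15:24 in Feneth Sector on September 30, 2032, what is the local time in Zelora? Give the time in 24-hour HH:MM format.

1 September 2032 is a Wednesday, so the first Saturday is September 4 and the fourth is September 25.
1 February 2033 is a Tuesday, so the first Friday is February 4.
September 30, 2032 falls between 25 September 2032 and 4 February 2033, so daylight saving is in effect and Feneth Sector is at UTC+04:00.
15:24 Feneth Sector − 4h = 11:24 UTC.
At the standard offset (UTC+03:15), 11:24 UTC + 3h15m = 14:39 Zelora standard time.
Daylight saving runs 26 September 2032 – 3 April 2033; the standard-time date in Zelora, September 30, 2032, is inside that window, so Zelora is at UTC+04:15.
11:24 UTC + 4h15m = 15:39 Zelora.

15:39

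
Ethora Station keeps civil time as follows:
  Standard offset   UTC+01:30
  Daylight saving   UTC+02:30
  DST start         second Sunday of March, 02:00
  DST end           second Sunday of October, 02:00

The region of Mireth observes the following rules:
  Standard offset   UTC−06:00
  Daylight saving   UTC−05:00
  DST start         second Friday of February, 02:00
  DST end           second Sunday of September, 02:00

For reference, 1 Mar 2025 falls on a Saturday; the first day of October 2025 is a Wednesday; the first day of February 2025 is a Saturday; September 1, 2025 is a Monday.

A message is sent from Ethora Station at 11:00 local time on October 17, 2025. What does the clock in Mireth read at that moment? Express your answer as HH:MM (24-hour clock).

03:30

1 March 2025 is a Saturday, so the first Sunday is March 2 and the second is March 9.
1 October 2025 is a Wednesday, so the first Sunday is October 5 and the second is October 12.
October 17, 2025 is outside the daylight-saving period (9 March – 12 October), so Ethora Station is on standard time, UTC+01:30.
11:00 Ethora Station − 1h30m = 09:30 UTC.
1 February 2025 is a Saturday, so the first Friday is February 7 and the second is February 14.
1 September 2025 is a Monday, so the first Sunday is September 7 and the second is September 14.
At the standard offset (UTC−06:00), 09:30 UTC − 6h = 03:30 Mireth standard time.
The standard-time date in Mireth, October 17, 2025, is outside the daylight-saving period (14 February – 14 September), so Mireth is on standard time, UTC−06:00.
09:30 UTC − 6h = 03:30 Mireth.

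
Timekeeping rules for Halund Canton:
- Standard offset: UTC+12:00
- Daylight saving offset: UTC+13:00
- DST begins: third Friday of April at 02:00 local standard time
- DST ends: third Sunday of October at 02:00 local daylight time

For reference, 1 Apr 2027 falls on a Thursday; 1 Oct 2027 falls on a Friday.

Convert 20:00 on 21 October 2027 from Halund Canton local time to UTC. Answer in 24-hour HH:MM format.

1 April 2027 is a Thursday, so the first Friday is April 2 and the third is April 16.
1 October 2027 is a Friday, so the first Sunday is October 3 and the third is October 17.
21 October 2027 is outside the daylight-saving period (16 April – 17 October), so Halund Canton is on standard time, UTC+12:00.
20:00 local − 12h = 08:00 UTC.

08:00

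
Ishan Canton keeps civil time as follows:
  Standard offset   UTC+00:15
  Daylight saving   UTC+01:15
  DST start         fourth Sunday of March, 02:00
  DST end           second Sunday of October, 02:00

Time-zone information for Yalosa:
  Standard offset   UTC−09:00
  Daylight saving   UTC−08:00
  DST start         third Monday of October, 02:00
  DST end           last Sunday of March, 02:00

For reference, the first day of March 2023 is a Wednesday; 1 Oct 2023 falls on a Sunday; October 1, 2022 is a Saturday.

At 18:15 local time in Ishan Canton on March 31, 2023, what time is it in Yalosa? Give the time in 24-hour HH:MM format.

1 March 2023 is a Wednesday, so the first Sunday is March 5 and the fourth is March 26.
1 October 2023 is a Sunday, so the first Sunday is October 1 and the second is October 8.
March 31, 2023 lies within the daylight-saving period (26 March – 8 October), so Ishan Canton is on daylight time, UTC+01:15.
18:15 Ishan Canton − 1h15m = 17:00 UTC.
1 October 2022 is a Saturday, so the first Monday is October 3 and the third is October 17.
1 March 2023 is a Wednesday, so Sundays fall on 5, 12, 19, 26; the last is March 26.
At the standard offset (UTC−09:00), 17:00 UTC − 9h = 08:00 Yalosa standard time.
The standard-time date in Yalosa, March 31, 2023, does not fall between 17 October 2022 and 26 March 2023, so daylight saving is not in effect and Yalosa is at UTC−09:00.
17:00 UTC − 9h = 08:00 Yalosa.

08:00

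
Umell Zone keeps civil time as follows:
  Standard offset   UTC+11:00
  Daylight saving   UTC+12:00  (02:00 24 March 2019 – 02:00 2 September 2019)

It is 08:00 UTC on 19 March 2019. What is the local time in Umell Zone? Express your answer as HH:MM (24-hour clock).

At the standard offset (UTC+11:00), 08:00 UTC + 11h = 19:00 Umell Zone standard time.
Daylight saving runs 24 March – 2 September; the standard-time date in Umell Zone, 19 March 2019, is outside that window, so Umell Zone is on standard time at UTC+11:00.
08:00 UTC + 11h = 19:00 local.

19:00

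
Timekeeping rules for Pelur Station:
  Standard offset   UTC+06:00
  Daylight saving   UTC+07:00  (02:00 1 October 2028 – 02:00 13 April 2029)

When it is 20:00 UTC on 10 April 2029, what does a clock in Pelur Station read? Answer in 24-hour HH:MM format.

At the standard offset (UTC+06:00), 20:00 UTC + 6h = 02:00 Pelur Station standard time (rolling into the next day, 11 April 2029).
Daylight saving runs 1 October 2028 – 13 April 2029; the standard-time date in Pelur Station, 11 April 2029, is inside that window, so Pelur Station is at UTC+07:00.
20:00 UTC + 7h = 03:00 local (rolling into the next day, 11 April 2029).

03:00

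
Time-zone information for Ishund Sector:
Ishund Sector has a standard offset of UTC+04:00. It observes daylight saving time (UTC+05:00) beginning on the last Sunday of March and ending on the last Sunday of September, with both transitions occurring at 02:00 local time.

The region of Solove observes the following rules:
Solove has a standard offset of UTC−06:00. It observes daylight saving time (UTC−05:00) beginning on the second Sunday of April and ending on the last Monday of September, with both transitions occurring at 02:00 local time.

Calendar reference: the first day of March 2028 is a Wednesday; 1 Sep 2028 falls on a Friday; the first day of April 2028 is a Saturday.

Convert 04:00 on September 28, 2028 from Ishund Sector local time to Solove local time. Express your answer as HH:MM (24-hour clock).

18:00

1 March 2028 is a Wednesday, so Sundays fall on 5, 12, 19, 26; the last is March 26.
1 September 2028 is a Friday, so Sundays fall on 3, 10, 17, 24; the last is September 24.
September 28, 2028 does not fall between 26 March and 24 September, so daylight saving is not in effect and Ishund Sector is at UTC+04:00.
04:00 Ishund Sector − 4h = 00:00 UTC.
1 April 2028 is a Saturday, so the first Sunday is April 2 and the second is April 9.
1 September 2028 is a Friday, so Mondays fall on 4, 11, 18, 25; the last is September 25.
At the standard offset (UTC−06:00), 00:00 UTC − 6h = 18:00 Solove standard time (rolling into the previous day, 27 September 2028).
The standard-time date in Solove, September 27, 2028, is outside the daylight-saving period (9 April – 25 September), so Solove is on standard time, UTC−06:00.
00:00 UTC − 6h = 18:00 Solove (rolling into the previous day, 27 September 2028).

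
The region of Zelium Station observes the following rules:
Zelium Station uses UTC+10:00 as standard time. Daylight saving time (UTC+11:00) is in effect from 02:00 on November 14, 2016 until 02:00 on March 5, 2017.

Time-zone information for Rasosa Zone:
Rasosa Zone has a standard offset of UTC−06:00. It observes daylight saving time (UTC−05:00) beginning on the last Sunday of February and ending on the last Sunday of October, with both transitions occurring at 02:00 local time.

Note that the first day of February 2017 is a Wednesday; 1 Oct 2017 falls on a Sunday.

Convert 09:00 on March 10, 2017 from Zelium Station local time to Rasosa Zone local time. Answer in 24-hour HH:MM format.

18:00

March 10, 2017 is outside the daylight-saving period (14 November 2016 – 5 March 2017), so Zelium Station is on standard time, UTC+10:00.
09:00 Zelium Station − 10h = 23:00 UTC (rolling into the previous day, 9 March 2017).
1 February 2017 is a Wednesday, so Sundays fall on 5, 12, 19, 26; the last is February 26.
1 October 2017 is a Sunday, so Sundays fall on 1, 8, 15, 22, 29; the last is October 29.
At the standard offset (UTC−06:00), 23:00 UTC − 6h = 17:00 Rasosa Zone standard time.
The standard-time date in Rasosa Zone, March 9, 2017, lies within the daylight-saving period (26 February – 29 October), so Rasosa Zone is on daylight time, UTC−05:00.
23:00 UTC − 5h = 18:00 Rasosa Zone.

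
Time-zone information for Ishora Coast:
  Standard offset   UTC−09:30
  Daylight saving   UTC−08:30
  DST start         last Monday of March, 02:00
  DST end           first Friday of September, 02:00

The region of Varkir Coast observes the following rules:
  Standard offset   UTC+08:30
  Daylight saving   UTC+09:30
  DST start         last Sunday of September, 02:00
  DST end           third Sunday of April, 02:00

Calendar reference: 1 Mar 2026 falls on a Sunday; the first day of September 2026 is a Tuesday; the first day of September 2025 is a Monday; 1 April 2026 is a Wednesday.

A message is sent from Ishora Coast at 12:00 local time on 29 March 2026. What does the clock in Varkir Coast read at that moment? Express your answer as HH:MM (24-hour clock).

1 March 2026 is a Sunday, so Mondays fall on 2, 9, 16, 23, 30; the last is March 30.
1 September 2026 is a Tuesday, so the first Friday is September 4.
29 March 2026 does not fall between 30 March and 4 September, so daylight saving is not in effect and Ishora Coast is at UTC−09:30.
12:00 Ishora Coast + 9h30m = 21:30 UTC.
1 September 2025 is a Monday, so Sundays fall on 7, 14, 21, 28; the last is September 28.
1 April 2026 is a Wednesday, so the first Sunday is April 5 and the third is April 19.
At the standard offset (UTC+08:30), 21:30 UTC + 8h30m = 06:00 Varkir Coast standard time (rolling into the next day, 30 March 2026).
The standard-time date in Varkir Coast, 30 March 2026, falls between 28 September 2025 and 19 April 2026, so daylight saving is in effect and Varkir Coast is at UTC+09:30.
21:30 UTC + 9h30m = 07:00 Varkir Coast (rolling into the next day, 30 March 2026).

07:00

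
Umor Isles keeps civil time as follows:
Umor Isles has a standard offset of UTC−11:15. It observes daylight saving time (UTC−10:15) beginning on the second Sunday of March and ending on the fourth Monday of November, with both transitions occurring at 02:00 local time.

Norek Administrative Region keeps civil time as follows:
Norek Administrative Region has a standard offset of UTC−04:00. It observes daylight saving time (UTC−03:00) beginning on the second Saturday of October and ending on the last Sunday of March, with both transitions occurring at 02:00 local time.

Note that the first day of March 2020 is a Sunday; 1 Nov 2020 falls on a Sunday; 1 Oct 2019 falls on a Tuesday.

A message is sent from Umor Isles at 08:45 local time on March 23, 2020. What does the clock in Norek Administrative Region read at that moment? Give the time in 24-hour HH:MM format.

16:00

1 March 2020 is a Sunday, so the first Sunday is March 1 and the second is March 8.
1 November 2020 is a Sunday, so the first Monday is November 2 and the fourth is November 23.
March 23, 2020 lies within the daylight-saving period (8 March – 23 November), so Umor Isles is on daylight time, UTC−10:15.
08:45 Umor Isles + 10h15m = 19:00 UTC.
1 October 2019 is a Tuesday, so the first Saturday is October 5 and the second is October 12.
1 March 2020 is a Sunday, so Sundays fall on 1, 8, 15, 22, 29; the last is March 29.
At the standard offset (UTC−04:00), 19:00 UTC − 4h = 15:00 Norek Administrative Region standard time.
Daylight saving runs 12 October 2019 – 29 March 2020; the standard-time date in Norek Administrative Region, March 23, 2020, is inside that window, so Norek Administrative Region is at UTC−03:00.
19:00 UTC − 3h = 16:00 Norek Administrative Region.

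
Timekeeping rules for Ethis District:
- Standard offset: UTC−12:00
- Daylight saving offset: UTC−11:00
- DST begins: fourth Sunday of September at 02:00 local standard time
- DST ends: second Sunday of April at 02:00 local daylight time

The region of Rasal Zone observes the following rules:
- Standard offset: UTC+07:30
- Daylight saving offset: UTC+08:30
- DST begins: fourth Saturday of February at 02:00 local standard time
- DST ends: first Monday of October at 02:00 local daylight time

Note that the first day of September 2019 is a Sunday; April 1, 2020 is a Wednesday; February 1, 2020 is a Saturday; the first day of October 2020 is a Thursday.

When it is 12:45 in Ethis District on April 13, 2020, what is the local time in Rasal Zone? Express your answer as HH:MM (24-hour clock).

1 September 2019 is a Sunday, so the first Sunday is September 1 and the fourth is September 22.
1 April 2020 is a Wednesday, so the first Sunday is April 5 and the second is April 12.
April 13, 2020 does not fall between 22 September 2019 and 12 April 2020, so daylight saving is not in effect and Ethis District is at UTC−12:00.
12:45 Ethis District + 12h = 00:45 UTC (rolling into the next day, 14 April 2020).
1 February 2020 is a Saturday, so the first Saturday is February 1 and the fourth is February 22.
1 October 2020 is a Thursday, so the first Monday is October 5.
At the standard offset (UTC+07:30), 00:45 UTC + 7h30m = 08:15 Rasal Zone standard time.
The standard-time date in Rasal Zone, April 14, 2020, falls between 22 February and 5 October, so daylight saving is in effect and Rasal Zone is at UTC+08:30.
00:45 UTC + 8h30m = 09:15 Rasal Zone.

09:15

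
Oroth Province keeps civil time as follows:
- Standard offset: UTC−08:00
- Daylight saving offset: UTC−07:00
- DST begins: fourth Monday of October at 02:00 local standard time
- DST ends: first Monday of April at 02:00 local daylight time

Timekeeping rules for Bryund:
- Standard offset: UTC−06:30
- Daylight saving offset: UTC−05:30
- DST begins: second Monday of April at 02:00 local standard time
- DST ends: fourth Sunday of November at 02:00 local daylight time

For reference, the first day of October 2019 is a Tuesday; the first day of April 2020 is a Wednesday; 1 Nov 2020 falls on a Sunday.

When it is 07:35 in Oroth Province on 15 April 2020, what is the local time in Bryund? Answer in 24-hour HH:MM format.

10:05

1 October 2019 is a Tuesday, so the first Monday is October 7 and the fourth is October 28.
1 April 2020 is a Wednesday, so the first Monday is April 6.
15 April 2020 is outside the daylight-saving period (28 October 2019 – 6 April 2020), so Oroth Province is on standard time, UTC−08:00.
07:35 Oroth Province + 8h = 15:35 UTC.
1 April 2020 is a Wednesday, so the first Monday is April 6 and the second is April 13.
1 November 2020 is a Sunday, so the first Sunday is November 1 and the fourth is November 22.
At the standard offset (UTC−06:30), 15:35 UTC − 6h30m = 09:05 Bryund standard time.
The standard-time date in Bryund, 15 April 2020, lies within the daylight-saving period (13 April – 22 November), so Bryund is on daylight time, UTC−05:30.
15:35 UTC − 5h30m = 10:05 Bryund.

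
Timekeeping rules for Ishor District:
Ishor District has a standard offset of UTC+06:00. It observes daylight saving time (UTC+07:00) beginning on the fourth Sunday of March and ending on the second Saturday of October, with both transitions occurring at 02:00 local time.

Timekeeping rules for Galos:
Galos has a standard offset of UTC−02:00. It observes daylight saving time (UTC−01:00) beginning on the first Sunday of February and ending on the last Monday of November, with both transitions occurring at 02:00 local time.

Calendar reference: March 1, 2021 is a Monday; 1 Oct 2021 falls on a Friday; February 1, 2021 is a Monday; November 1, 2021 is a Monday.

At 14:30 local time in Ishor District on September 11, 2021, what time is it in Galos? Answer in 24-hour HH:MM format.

1 March 2021 is a Monday, so the first Sunday is March 7 and the fourth is March 28.
1 October 2021 is a Friday, so the first Saturday is October 2 and the second is October 9.
September 11, 2021 falls between 28 March and 9 October, so daylight saving is in effect and Ishor District is at UTC+07:00.
14:30 Ishor District − 7h = 07:30 UTC.
1 February 2021 is a Monday, so the first Sunday is February 7.
1 November 2021 is a Monday, so Mondays fall on 1, 8, 15, 22, 29; the last is November 29.
At the standard offset (UTC−02:00), 07:30 UTC − 2h = 05:30 Galos standard time.
Daylight saving runs 7 February – 29 November; the standard-time date in Galos, September 11, 2021, is inside that window, so Galos is at UTC−01:00.
07:30 UTC − 1h = 06:30 Galos.

06:30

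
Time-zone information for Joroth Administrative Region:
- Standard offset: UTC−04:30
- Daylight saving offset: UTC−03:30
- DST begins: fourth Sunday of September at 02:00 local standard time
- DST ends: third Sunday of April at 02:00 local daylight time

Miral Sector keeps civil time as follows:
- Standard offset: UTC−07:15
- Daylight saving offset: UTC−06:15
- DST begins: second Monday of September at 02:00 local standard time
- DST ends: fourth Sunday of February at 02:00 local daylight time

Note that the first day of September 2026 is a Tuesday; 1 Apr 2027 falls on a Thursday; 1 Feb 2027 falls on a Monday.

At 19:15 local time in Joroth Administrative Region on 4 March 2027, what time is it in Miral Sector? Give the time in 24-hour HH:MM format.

1 September 2026 is a Tuesday, so the first Sunday is September 6 and the fourth is September 27.
1 April 2027 is a Thursday, so the first Sunday is April 4 and the third is April 18.
4 March 2027 lies within the daylight-saving period (27 September 2026 – 18 April 2027), so Joroth Administrative Region is on daylight time, UTC−03:30.
19:15 Joroth Administrative Region + 3h30m = 22:45 UTC.
1 September 2026 is a Tuesday, so the first Monday is September 7 and the second is September 14.
1 February 2027 is a Monday, so the first Sunday is February 7 and the fourth is February 28.
At the standard offset (UTC−07:15), 22:45 UTC − 7h15m = 15:30 Miral Sector standard time.
The standard-time date in Miral Sector, 4 March 2027, does not fall between 14 September 2026 and 28 February 2027, so daylight saving is not in effect and Miral Sector is at UTC−07:15.
22:45 UTC − 7h15m = 15:30 Miral Sector.

15:30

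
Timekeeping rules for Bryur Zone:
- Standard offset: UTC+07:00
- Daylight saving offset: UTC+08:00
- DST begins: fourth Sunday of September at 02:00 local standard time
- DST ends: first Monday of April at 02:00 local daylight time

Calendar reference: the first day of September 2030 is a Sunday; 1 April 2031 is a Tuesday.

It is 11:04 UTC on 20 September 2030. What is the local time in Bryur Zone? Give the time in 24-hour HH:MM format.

18:04

1 September 2030 is a Sunday, so the first Sunday is September 1 and the fourth is September 22.
1 April 2031 is a Tuesday, so the first Monday is April 7.
At the standard offset (UTC+07:00), 11:04 UTC + 7h = 18:04 Bryur Zone standard time.
The standard-time date in Bryur Zone, 20 September 2030, is outside the daylight-saving period (22 September 2030 – 7 April 2031), so Bryur Zone is on standard time, UTC+07:00.
11:04 UTC + 7h = 18:04 local.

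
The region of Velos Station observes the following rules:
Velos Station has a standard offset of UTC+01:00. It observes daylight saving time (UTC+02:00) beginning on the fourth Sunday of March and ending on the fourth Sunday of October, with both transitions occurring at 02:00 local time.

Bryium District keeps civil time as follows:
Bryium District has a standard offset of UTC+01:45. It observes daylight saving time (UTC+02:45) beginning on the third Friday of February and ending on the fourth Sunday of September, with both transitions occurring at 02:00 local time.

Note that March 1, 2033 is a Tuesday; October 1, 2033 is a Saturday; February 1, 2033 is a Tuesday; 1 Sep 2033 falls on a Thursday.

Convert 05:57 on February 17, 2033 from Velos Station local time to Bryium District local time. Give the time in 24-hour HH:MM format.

1 March 2033 is a Tuesday, so the first Sunday is March 6 and the fourth is March 27.
1 October 2033 is a Saturday, so the first Sunday is October 2 and the fourth is October 23.
Daylight saving runs 27 March – 23 October; February 17, 2033 is outside that window, so Velos Station is on standard time at UTC+01:00.
05:57 Velos Station − 1h = 04:57 UTC.
1 February 2033 is a Tuesday, so the first Friday is February 4 and the third is February 18.
1 September 2033 is a Thursday, so the first Sunday is September 4 and the fourth is September 25.
At the standard offset (UTC+01:45), 04:57 UTC + 1h45m = 06:42 Bryium District standard time.
Daylight saving runs 18 February – 25 September; the standard-time date in Bryium District, February 17, 2033, is outside that window, so Bryium District is on standard time at UTC+01:45.
04:57 UTC + 1h45m = 06:42 Bryium District.

06:42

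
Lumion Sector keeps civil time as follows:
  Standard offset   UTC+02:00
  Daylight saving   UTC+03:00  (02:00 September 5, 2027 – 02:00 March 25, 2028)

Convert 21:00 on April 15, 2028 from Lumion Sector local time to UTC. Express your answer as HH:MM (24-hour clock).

Daylight saving runs 5 September 2027 – 25 March 2028; April 15, 2028 is outside that window, so Lumion Sector is on standard time at UTC+02:00.
21:00 local − 2h = 19:00 UTC.

19:00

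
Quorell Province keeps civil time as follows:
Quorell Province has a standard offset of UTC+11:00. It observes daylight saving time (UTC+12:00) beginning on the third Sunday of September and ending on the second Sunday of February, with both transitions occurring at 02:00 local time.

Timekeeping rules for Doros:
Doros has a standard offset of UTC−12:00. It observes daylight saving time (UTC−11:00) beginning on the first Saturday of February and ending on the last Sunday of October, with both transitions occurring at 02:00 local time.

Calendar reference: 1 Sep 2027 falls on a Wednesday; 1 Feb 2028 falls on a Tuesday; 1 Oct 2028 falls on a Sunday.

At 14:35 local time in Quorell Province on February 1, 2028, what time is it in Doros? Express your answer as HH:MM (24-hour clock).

1 September 2027 is a Wednesday, so the first Sunday is September 5 and the third is September 19.
1 February 2028 is a Tuesday, so the first Sunday is February 6 and the second is February 13.
February 1, 2028 lies within the daylight-saving period (19 September 2027 – 13 February 2028), so Quorell Province is on daylight time, UTC+12:00.
14:35 Quorell Province − 12h = 02:35 UTC.
1 February 2028 is a Tuesday, so the first Saturday is February 5.
1 October 2028 is a Sunday, so Sundays fall on 1, 8, 15, 22, 29; the last is October 29.
At the standard offset (UTC−12:00), 02:35 UTC − 12h = 14:35 Doros standard time (rolling into the previous day, 31 January 2028).
The standard-time date in Doros, January 31, 2028, is outside the daylight-saving period (5 February – 29 October), so Doros is on standard time, UTC−12:00.
02:35 UTC − 12h = 14:35 Doros (rolling into the previous day, 31 January 2028).

14:35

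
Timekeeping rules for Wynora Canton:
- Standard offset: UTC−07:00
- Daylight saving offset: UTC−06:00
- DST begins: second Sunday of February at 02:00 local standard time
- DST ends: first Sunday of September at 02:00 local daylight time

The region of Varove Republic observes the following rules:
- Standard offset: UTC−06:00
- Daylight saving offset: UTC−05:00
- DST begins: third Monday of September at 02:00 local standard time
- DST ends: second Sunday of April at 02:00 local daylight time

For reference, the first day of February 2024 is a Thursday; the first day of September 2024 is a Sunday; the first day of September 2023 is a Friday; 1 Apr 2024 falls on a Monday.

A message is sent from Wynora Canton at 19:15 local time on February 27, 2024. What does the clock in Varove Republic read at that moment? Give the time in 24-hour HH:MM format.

1 February 2024 is a Thursday, so the first Sunday is February 4 and the second is February 11.
1 September 2024 is a Sunday, so the first Sunday is September 1.
February 27, 2024 lies within the daylight-saving period (11 February – 1 September), so Wynora Canton is on daylight time, UTC−06:00.
19:15 Wynora Canton + 6h = 01:15 UTC (rolling into the next day, 28 February 2024).
1 September 2023 is a Friday, so the first Monday is September 4 and the third is September 18.
1 April 2024 is a Monday, so the first Sunday is April 7 and the second is April 14.
At the standard offset (UTC−06:00), 01:15 UTC − 6h = 19:15 Varove Republic standard time (rolling into the previous day, 27 February 2024).
The standard-time date in Varove Republic, February 27, 2024, falls between 18 September 2023 and 14 April 2024, so daylight saving is in effect and Varove Republic is at UTC−05:00.
01:15 UTC − 5h = 20:15 Varove Republic (rolling into the previous day, 27 February 2024).

20:15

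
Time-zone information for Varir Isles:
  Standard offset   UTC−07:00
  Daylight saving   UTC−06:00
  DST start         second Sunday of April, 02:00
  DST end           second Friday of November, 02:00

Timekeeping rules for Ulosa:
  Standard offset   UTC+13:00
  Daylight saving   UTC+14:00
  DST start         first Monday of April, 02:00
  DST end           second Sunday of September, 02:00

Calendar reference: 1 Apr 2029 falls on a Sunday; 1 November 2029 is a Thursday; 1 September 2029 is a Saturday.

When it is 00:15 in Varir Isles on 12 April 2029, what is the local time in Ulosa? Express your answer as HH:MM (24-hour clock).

20:15

1 April 2029 is a Sunday, so the first Sunday is April 1 and the second is April 8.
1 November 2029 is a Thursday, so the first Friday is November 2 and the second is November 9.
Daylight saving runs 8 April – 9 November; 12 April 2029 is inside that window, so Varir Isles is at UTC−06:00.
00:15 Varir Isles + 6h = 06:15 UTC.
1 April 2029 is a Sunday, so the first Monday is April 2.
1 September 2029 is a Saturday, so the first Sunday is September 2 and the second is September 9.
At the standard offset (UTC+13:00), 06:15 UTC + 13h = 19:15 Ulosa standard time.
Daylight saving runs 2 April – 9 September; the standard-time date in Ulosa, 12 April 2029, is inside that window, so Ulosa is at UTC+14:00.
06:15 UTC + 14h = 20:15 Ulosa.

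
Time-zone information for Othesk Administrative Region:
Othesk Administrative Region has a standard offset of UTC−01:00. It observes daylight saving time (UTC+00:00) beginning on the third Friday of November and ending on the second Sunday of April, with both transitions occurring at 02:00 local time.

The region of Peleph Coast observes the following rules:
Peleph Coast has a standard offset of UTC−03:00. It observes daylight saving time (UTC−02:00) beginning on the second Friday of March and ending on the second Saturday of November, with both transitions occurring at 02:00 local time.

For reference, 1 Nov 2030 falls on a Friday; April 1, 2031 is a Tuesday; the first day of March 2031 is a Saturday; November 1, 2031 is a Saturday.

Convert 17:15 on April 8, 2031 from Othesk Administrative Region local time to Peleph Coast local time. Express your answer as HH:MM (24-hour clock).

15:15

1 November 2030 is a Friday, so the first Friday is November 1 and the third is November 15.
1 April 2031 is a Tuesday, so the first Sunday is April 6 and the second is April 13.
Daylight saving runs 15 November 2030 – 13 April 2031; April 8, 2031 is inside that window, so Othesk Administrative Region is at UTC+00:00.
17:15 Othesk Administrative Region − 0h = 17:15 UTC.
1 March 2031 is a Saturday, so the first Friday is March 7 and the second is March 14.
1 November 2031 is a Saturday, so the first Saturday is November 1 and the second is November 8.
At the standard offset (UTC−03:00), 17:15 UTC − 3h = 14:15 Peleph Coast standard time.
The standard-time date in Peleph Coast, April 8, 2031, falls between 14 March and 8 November, so daylight saving is in effect and Peleph Coast is at UTC−02:00.
17:15 UTC − 2h = 15:15 Peleph Coast.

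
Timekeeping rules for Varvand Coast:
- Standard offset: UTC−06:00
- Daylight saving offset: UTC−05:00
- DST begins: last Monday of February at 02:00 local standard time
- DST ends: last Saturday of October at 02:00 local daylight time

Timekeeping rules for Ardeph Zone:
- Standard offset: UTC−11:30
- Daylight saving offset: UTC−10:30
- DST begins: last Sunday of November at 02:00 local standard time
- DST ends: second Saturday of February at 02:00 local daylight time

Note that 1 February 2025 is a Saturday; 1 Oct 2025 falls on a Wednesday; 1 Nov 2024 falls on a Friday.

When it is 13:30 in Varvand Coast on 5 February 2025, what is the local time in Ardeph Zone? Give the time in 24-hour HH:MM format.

09:00

1 February 2025 is a Saturday, so Mondays fall on 3, 10, 17, 24; the last is February 24.
1 October 2025 is a Wednesday, so Saturdays fall on 4, 11, 18, 25; the last is October 25.
Daylight saving runs 24 February – 25 October; 5 February 2025 is outside that window, so Varvand Coast is on standard time at UTC−06:00.
13:30 Varvand Coast + 6h = 19:30 UTC.
1 November 2024 is a Friday, so Sundays fall on 3, 10, 17, 24; the last is November 24.
1 February 2025 is a Saturday, so the first Saturday is February 1 and the second is February 8.
At the standard offset (UTC−11:30), 19:30 UTC − 11h30m = 08:00 Ardeph Zone standard time.
Daylight saving runs 24 November 2024 – 8 February 2025; the standard-time date in Ardeph Zone, 5 February 2025, is inside that window, so Ardeph Zone is at UTC−10:30.
19:30 UTC − 10h30m = 09:00 Ardeph Zone.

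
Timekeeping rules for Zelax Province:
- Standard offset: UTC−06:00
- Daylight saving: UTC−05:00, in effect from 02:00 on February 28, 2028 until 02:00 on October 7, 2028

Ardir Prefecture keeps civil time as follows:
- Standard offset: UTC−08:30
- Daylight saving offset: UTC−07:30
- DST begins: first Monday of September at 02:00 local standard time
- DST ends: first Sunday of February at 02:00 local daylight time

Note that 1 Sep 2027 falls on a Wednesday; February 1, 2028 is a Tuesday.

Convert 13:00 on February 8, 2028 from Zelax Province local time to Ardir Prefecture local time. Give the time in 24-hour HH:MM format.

10:30

February 8, 2028 is outside the daylight-saving period (28 February – 7 October), so Zelax Province is on standard time, UTC−06:00.
13:00 Zelax Province + 6h = 19:00 UTC.
1 September 2027 is a Wednesday, so the first Monday is September 6.
1 February 2028 is a Tuesday, so the first Sunday is February 6.
At the standard offset (UTC−08:30), 19:00 UTC − 8h30m = 10:30 Ardir Prefecture standard time.
Daylight saving runs 6 September 2027 – 6 February 2028; the standard-time date in Ardir Prefecture, February 8, 2028, is outside that window, so Ardir Prefecture is on standard time at UTC−08:30.
19:00 UTC − 8h30m = 10:30 Ardir Prefecture.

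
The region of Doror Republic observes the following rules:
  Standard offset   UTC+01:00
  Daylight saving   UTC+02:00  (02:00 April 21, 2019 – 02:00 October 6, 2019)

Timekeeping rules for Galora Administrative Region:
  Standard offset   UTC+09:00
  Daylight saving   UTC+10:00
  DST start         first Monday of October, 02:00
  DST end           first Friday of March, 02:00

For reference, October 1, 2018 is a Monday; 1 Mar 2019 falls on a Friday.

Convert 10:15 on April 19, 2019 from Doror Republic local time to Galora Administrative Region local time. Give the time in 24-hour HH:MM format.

April 19, 2019 does not fall between 21 April and 6 October, so daylight saving is not in effect and Doror Republic is at UTC+01:00.
10:15 Doror Republic − 1h = 09:15 UTC.
1 October 2018 is a Monday, so the first Monday is October 1.
1 March 2019 is a Friday, so the first Friday is March 1.
At the standard offset (UTC+09:00), 09:15 UTC + 9h = 18:15 Galora Administrative Region standard time.
The standard-time date in Galora Administrative Region, April 19, 2019, does not fall between 1 October 2018 and 1 March 2019, so daylight saving is not in effect and Galora Administrative Region is at UTC+09:00.
09:15 UTC + 9h = 18:15 Galora Administrative Region.

18:15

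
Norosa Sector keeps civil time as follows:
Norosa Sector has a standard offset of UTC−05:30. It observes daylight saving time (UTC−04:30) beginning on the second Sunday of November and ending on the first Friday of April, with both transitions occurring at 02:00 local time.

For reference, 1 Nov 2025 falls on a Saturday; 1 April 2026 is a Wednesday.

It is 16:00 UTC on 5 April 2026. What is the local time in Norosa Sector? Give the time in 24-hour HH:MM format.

10:30

1 November 2025 is a Saturday, so the first Sunday is November 2 and the second is November 9.
1 April 2026 is a Wednesday, so the first Friday is April 3.
At the standard offset (UTC−05:30), 16:00 UTC − 5h30m = 10:30 Norosa Sector standard time.
Daylight saving runs 9 November 2025 – 3 April 2026; the standard-time date in Norosa Sector, 5 April 2026, is outside that window, so Norosa Sector is on standard time at UTC−05:30.
16:00 UTC − 5h30m = 10:30 local.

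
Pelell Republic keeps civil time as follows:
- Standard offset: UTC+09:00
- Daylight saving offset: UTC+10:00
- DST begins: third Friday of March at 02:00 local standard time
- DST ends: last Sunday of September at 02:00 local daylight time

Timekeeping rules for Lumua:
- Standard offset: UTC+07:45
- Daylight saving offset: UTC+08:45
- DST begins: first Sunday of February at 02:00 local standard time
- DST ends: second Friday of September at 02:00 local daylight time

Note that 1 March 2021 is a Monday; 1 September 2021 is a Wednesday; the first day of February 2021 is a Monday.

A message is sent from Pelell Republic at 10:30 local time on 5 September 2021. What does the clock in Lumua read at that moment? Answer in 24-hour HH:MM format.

1 March 2021 is a Monday, so the first Friday is March 5 and the third is March 19.
1 September 2021 is a Wednesday, so Sundays fall on 5, 12, 19, 26; the last is September 26.
5 September 2021 lies within the daylight-saving period (19 March – 26 September), so Pelell Republic is on daylight time, UTC+10:00.
10:30 Pelell Republic − 10h = 00:30 UTC.
1 February 2021 is a Monday, so the first Sunday is February 7.
1 September 2021 is a Wednesday, so the first Friday is September 3 and the second is September 10.
At the standard offset (UTC+07:45), 00:30 UTC + 7h45m = 08:15 Lumua standard time.
Daylight saving runs 7 February – 10 September; the standard-time date in Lumua, 5 September 2021, is inside that window, so Lumua is at UTC+08:45.
00:30 UTC + 8h45m = 09:15 Lumua.

09:15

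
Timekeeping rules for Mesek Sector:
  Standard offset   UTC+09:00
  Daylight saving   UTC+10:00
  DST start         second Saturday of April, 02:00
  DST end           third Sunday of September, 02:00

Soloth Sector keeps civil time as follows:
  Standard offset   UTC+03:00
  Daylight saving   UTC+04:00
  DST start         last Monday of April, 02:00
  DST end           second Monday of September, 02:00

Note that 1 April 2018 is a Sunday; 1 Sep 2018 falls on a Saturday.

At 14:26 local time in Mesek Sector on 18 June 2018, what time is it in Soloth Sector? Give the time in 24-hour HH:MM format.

1 April 2018 is a Sunday, so the first Saturday is April 7 and the second is April 14.
1 September 2018 is a Saturday, so the first Sunday is September 2 and the third is September 16.
18 June 2018 lies within the daylight-saving period (14 April – 16 September), so Mesek Sector is on daylight time, UTC+10:00.
14:26 Mesek Sector − 10h = 04:26 UTC.
1 April 2018 is a Sunday, so Mondays fall on 2, 9, 16, 23, 30; the last is April 30.
1 September 2018 is a Saturday, so the first Monday is September 3 and the second is September 10.
At the standard offset (UTC+03:00), 04:26 UTC + 3h = 07:26 Soloth Sector standard time.
Daylight saving runs 30 April – 10 September; the standard-time date in Soloth Sector, 18 June 2018, is inside that window, so Soloth Sector is at UTC+04:00.
04:26 UTC + 4h = 08:26 Soloth Sector.

08:26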